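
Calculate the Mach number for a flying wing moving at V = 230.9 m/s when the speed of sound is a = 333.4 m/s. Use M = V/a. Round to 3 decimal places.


Step 1: M = V / a = 230.9 / 333.4
Step 2: M = 0.693

0.693


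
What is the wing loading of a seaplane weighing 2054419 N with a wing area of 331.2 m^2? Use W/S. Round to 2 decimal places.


Step 1: Wing loading = W / S = 2054419 / 331.2
Step 2: Wing loading = 6202.96 N/m^2

6202.96


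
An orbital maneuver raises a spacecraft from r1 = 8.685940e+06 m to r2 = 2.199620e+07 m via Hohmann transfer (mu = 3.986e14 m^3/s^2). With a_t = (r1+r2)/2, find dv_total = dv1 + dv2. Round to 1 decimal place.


Step 1: Transfer semi-major axis a_t = (8.685940e+06 + 2.199620e+07) / 2 = 1.534107e+07 m
Step 2: v1 (circular at r1) = sqrt(mu/r1) = 6774.23 m/s
Step 3: v_t1 = sqrt(mu*(2/r1 - 1/a_t)) = 8111.59 m/s
Step 4: dv1 = |8111.59 - 6774.23| = 1337.36 m/s
Step 5: v2 (circular at r2) = 4256.91 m/s, v_t2 = 3203.14 m/s
Step 6: dv2 = |4256.91 - 3203.14| = 1053.78 m/s
Step 7: Total delta-v = 1337.36 + 1053.78 = 2391.1 m/s

2391.1


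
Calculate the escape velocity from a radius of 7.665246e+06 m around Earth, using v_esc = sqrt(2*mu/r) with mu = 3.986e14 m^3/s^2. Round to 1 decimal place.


Step 1: 2*mu/r = 2 * 3.986e14 / 7.665246e+06 = 104001880.6963
Step 2: v_esc = sqrt(104001880.6963) = 10198.1 m/s

10198.1


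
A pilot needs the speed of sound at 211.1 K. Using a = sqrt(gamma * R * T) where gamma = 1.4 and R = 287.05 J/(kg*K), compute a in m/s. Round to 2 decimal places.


Step 1: gamma * R * T = 1.4 * 287.05 * 211.1 = 84834.757
Step 2: a = sqrt(84834.757) = 291.26 m/s

291.26


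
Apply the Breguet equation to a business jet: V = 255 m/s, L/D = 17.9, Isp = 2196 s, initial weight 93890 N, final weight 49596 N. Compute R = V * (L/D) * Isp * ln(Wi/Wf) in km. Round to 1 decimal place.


Step 1: Coefficient = V * (L/D) * Isp = 255 * 17.9 * 2196 = 10023642.0 m
Step 2: Wi/Wf = 93890 / 49596 = 1.893096
Step 3: ln(1.893096) = 0.638214
Step 4: R = 10023642.0 * 0.638214 = 6397225.6 m = 6397.2 km

6397.2


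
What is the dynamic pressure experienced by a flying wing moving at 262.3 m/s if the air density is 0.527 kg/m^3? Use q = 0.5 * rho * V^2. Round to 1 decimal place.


Step 1: V^2 = 262.3^2 = 68801.29
Step 2: q = 0.5 * 0.527 * 68801.29
Step 3: q = 18129.1 Pa

18129.1


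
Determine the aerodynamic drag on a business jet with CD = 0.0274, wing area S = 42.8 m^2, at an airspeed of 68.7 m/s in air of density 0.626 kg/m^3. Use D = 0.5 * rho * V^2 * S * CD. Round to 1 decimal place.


Step 1: Dynamic pressure q = 0.5 * 0.626 * 68.7^2 = 1477.263 Pa
Step 2: Drag D = q * S * CD = 1477.263 * 42.8 * 0.0274
Step 3: D = 1732.4 N

1732.4


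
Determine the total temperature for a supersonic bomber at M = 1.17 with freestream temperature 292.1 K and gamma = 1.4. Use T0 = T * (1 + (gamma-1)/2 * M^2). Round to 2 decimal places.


Step 1: (gamma-1)/2 = 0.2
Step 2: M^2 = 1.3689
Step 3: 1 + 0.2 * 1.3689 = 1.27378
Step 4: T0 = 292.1 * 1.27378 = 372.07 K

372.07


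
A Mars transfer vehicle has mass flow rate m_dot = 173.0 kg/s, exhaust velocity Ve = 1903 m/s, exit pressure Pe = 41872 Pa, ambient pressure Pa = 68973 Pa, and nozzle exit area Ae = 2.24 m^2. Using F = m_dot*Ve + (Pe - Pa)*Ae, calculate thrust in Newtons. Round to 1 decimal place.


Step 1: Momentum thrust = m_dot * Ve = 173.0 * 1903 = 329219.0 N
Step 2: Pressure thrust = (Pe - Pa) * Ae = (41872 - 68973) * 2.24 = -60706.24 N
Step 3: Total thrust F = 329219.0 + -60706.24 = 268512.8 N

268512.8


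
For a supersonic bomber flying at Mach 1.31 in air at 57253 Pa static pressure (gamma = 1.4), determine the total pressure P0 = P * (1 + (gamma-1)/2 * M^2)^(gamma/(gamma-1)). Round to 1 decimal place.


Step 1: (gamma-1)/2 * M^2 = 0.2 * 1.7161 = 0.34322
Step 2: 1 + 0.34322 = 1.34322
Step 3: Exponent gamma/(gamma-1) = 3.5
Step 4: P0 = 57253 * 1.34322^3.5 = 160810.1 Pa

160810.1


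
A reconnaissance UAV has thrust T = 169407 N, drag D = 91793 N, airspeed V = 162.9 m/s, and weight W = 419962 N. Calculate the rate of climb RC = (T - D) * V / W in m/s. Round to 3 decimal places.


Step 1: Excess thrust = T - D = 169407 - 91793 = 77614 N
Step 2: Excess power = 77614 * 162.9 = 12643320.6 W
Step 3: RC = 12643320.6 / 419962 = 30.106 m/s

30.106


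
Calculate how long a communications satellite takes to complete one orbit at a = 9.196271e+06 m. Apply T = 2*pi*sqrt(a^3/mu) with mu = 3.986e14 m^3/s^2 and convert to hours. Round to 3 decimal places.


Step 1: a^3 / mu = 7.777415e+20 / 3.986e14 = 1.951183e+06
Step 2: sqrt(1.951183e+06) = 1396.8475 s
Step 3: T = 2*pi * 1396.8475 = 8776.65 s
Step 4: T in hours = 8776.65 / 3600 = 2.438 hours

2.438


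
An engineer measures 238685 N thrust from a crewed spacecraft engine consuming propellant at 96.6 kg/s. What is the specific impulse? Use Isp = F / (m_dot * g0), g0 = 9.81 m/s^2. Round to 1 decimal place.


Step 1: m_dot * g0 = 96.6 * 9.81 = 947.65
Step 2: Isp = 238685 / 947.65 = 251.9 s

251.9


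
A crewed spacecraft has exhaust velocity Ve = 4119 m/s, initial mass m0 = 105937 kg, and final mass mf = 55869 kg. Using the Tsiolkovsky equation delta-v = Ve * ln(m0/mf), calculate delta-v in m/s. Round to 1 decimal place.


Step 1: Mass ratio m0/mf = 105937 / 55869 = 1.896168
Step 2: ln(1.896168) = 0.639835
Step 3: delta-v = 4119 * 0.639835 = 2635.5 m/s

2635.5


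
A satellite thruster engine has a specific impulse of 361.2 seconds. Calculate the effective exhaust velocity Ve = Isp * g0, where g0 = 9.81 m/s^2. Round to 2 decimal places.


Step 1: Ve = Isp * g0 = 361.2 * 9.81
Step 2: Ve = 3543.37 m/s

3543.37


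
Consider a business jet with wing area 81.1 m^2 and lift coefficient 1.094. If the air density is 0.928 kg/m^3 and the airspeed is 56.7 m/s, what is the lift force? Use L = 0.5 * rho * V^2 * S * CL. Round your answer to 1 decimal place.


Step 1: Calculate dynamic pressure q = 0.5 * 0.928 * 56.7^2 = 0.5 * 0.928 * 3214.89 = 1491.709 Pa
Step 2: Multiply by wing area and lift coefficient: L = 1491.709 * 81.1 * 1.094
Step 3: L = 120977.5967 * 1.094 = 132349.5 N

132349.5


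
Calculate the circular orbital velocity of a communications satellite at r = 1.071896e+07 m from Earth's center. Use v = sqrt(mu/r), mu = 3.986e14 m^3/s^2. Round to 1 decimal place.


Step 1: mu / r = 3.986e14 / 1.071896e+07 = 37186443.4609
Step 2: v = sqrt(37186443.4609) = 6098.1 m/s

6098.1


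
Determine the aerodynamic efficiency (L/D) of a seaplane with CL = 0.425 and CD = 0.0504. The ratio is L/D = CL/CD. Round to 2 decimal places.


Step 1: L/D = CL / CD = 0.425 / 0.0504
Step 2: L/D = 8.43

8.43


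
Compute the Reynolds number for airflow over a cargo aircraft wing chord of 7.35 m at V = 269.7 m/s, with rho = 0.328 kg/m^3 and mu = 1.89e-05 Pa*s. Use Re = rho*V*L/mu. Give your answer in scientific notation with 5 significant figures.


Step 1: Numerator = rho * V * L = 0.328 * 269.7 * 7.35 = 650.19276
Step 2: Re = 650.19276 / 1.89e-05
Step 3: Re = 3.4402e+07

3.4402e+07


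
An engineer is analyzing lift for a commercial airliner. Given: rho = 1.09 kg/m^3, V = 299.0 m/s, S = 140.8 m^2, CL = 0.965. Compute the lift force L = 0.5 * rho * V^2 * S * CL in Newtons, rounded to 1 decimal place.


Step 1: Calculate dynamic pressure q = 0.5 * 1.09 * 299.0^2 = 0.5 * 1.09 * 89401.0 = 48723.545 Pa
Step 2: Multiply by wing area and lift coefficient: L = 48723.545 * 140.8 * 0.965
Step 3: L = 6860275.136 * 0.965 = 6620165.5 N

6620165.5


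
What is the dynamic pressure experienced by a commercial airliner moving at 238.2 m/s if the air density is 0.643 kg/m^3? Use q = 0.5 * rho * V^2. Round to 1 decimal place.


Step 1: V^2 = 238.2^2 = 56739.24
Step 2: q = 0.5 * 0.643 * 56739.24
Step 3: q = 18241.7 Pa

18241.7


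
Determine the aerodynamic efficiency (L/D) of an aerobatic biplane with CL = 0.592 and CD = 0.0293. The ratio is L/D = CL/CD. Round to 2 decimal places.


Step 1: L/D = CL / CD = 0.592 / 0.0293
Step 2: L/D = 20.20

20.20


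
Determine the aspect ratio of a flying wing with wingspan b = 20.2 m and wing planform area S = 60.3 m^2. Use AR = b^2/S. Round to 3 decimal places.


Step 1: b^2 = 20.2^2 = 408.04
Step 2: AR = 408.04 / 60.3 = 6.767

6.767


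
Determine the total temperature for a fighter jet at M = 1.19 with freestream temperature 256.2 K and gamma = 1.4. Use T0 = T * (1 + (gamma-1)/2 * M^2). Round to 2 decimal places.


Step 1: (gamma-1)/2 = 0.2
Step 2: M^2 = 1.4161
Step 3: 1 + 0.2 * 1.4161 = 1.28322
Step 4: T0 = 256.2 * 1.28322 = 328.76 K

328.76


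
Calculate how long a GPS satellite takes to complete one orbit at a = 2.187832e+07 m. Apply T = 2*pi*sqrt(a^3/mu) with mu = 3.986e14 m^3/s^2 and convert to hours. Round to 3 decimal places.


Step 1: a^3 / mu = 1.047230e+22 / 3.986e14 = 2.627269e+07
Step 2: sqrt(2.627269e+07) = 5125.6897 s
Step 3: T = 2*pi * 5125.6897 = 32205.66 s
Step 4: T in hours = 32205.66 / 3600 = 8.946 hours

8.946


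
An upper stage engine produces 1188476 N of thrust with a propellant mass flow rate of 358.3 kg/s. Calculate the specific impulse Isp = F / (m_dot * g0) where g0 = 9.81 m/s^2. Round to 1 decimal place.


Step 1: m_dot * g0 = 358.3 * 9.81 = 3514.92
Step 2: Isp = 1188476 / 3514.92 = 338.1 s

338.1


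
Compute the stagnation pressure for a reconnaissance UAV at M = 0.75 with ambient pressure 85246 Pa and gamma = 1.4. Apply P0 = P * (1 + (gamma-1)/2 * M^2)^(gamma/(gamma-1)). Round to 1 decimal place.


Step 1: (gamma-1)/2 * M^2 = 0.2 * 0.5625 = 0.1125
Step 2: 1 + 0.1125 = 1.1125
Step 3: Exponent gamma/(gamma-1) = 3.5
Step 4: P0 = 85246 * 1.1125^3.5 = 123801.0 Pa

123801.0


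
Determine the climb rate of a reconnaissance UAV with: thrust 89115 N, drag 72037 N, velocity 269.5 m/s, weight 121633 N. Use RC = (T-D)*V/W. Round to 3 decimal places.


Step 1: Excess thrust = T - D = 89115 - 72037 = 17078 N
Step 2: Excess power = 17078 * 269.5 = 4602521.0 W
Step 3: RC = 4602521.0 / 121633 = 37.839 m/s

37.839


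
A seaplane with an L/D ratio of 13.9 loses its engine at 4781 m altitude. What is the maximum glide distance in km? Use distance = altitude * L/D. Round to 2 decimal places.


Step 1: Glide distance = altitude * L/D = 4781 * 13.9 = 66455.9 m
Step 2: Convert to km: 66455.9 / 1000 = 66.46 km

66.46


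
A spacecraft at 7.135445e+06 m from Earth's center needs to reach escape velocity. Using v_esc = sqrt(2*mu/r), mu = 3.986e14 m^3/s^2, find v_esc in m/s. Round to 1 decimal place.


Step 1: 2*mu/r = 2 * 3.986e14 / 7.135445e+06 = 111723935.9283
Step 2: v_esc = sqrt(111723935.9283) = 10570.0 m/s

10570.0


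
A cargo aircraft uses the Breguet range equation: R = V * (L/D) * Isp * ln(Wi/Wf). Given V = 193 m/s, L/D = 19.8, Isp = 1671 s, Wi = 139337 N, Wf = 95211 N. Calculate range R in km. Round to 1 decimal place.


Step 1: Coefficient = V * (L/D) * Isp = 193 * 19.8 * 1671 = 6385559.4 m
Step 2: Wi/Wf = 139337 / 95211 = 1.463455
Step 3: ln(1.463455) = 0.3808
Step 4: R = 6385559.4 * 0.3808 = 2431620.9 m = 2431.6 km

2431.6


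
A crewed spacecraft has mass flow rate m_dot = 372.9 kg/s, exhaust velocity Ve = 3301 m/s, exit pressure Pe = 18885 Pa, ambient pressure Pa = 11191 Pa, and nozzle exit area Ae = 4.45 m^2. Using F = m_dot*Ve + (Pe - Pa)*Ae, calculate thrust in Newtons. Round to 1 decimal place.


Step 1: Momentum thrust = m_dot * Ve = 372.9 * 3301 = 1230942.9 N
Step 2: Pressure thrust = (Pe - Pa) * Ae = (18885 - 11191) * 4.45 = 34238.30 N
Step 3: Total thrust F = 1230942.9 + 34238.30 = 1265181.2 N

1265181.2


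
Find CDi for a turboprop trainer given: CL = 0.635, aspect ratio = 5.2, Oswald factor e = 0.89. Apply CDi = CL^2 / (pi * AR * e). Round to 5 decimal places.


Step 1: CL^2 = 0.635^2 = 0.403225
Step 2: pi * AR * e = 3.14159 * 5.2 * 0.89 = 14.539291
Step 3: CDi = 0.403225 / 14.539291 = 0.02773

0.02773


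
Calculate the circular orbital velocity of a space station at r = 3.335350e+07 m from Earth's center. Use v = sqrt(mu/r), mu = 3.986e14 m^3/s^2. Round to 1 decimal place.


Step 1: mu / r = 3.986e14 / 3.335350e+07 = 11950769.7843
Step 2: v = sqrt(11950769.7843) = 3457.0 m/s

3457.0


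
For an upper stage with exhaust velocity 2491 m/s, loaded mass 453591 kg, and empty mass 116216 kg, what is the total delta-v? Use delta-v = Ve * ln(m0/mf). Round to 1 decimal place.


Step 1: Mass ratio m0/mf = 453591 / 116216 = 3.903
Step 2: ln(3.903) = 1.361745
Step 3: delta-v = 2491 * 1.361745 = 3392.1 m/s

3392.1


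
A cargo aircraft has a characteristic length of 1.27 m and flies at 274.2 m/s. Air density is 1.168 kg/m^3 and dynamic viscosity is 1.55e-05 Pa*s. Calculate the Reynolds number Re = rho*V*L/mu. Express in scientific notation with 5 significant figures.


Step 1: Numerator = rho * V * L = 1.168 * 274.2 * 1.27 = 406.737312
Step 2: Re = 406.737312 / 1.55e-05
Step 3: Re = 2.6241e+07

2.6241e+07


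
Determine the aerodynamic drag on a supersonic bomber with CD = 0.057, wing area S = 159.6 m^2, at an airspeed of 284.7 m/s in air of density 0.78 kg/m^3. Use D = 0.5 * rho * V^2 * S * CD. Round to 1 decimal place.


Step 1: Dynamic pressure q = 0.5 * 0.78 * 284.7^2 = 31611.0951 Pa
Step 2: Drag D = q * S * CD = 31611.0951 * 159.6 * 0.057
Step 3: D = 287572.5 N

287572.5


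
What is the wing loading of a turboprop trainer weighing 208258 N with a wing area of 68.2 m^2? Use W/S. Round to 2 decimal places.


Step 1: Wing loading = W / S = 208258 / 68.2
Step 2: Wing loading = 3053.64 N/m^2

3053.64


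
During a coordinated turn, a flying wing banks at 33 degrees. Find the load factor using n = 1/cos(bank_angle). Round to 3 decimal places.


Step 1: Convert 33 degrees to radians = 0.575959
Step 2: cos(33 deg) = 0.838671
Step 3: n = 1 / 0.838671 = 1.192

1.192


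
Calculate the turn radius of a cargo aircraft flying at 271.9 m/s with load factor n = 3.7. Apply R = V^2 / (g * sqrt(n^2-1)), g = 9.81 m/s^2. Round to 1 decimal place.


Step 1: V^2 = 271.9^2 = 73929.61
Step 2: n^2 - 1 = 3.7^2 - 1 = 12.69
Step 3: sqrt(12.69) = 3.562303
Step 4: R = 73929.61 / (9.81 * 3.562303) = 2115.5 m

2115.5


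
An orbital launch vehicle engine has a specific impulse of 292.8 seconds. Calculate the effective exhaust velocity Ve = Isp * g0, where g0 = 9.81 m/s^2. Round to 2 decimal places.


Step 1: Ve = Isp * g0 = 292.8 * 9.81
Step 2: Ve = 2872.37 m/s

2872.37


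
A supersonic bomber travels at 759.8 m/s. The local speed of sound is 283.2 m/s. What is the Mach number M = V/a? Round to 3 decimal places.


Step 1: M = V / a = 759.8 / 283.2
Step 2: M = 2.683

2.683


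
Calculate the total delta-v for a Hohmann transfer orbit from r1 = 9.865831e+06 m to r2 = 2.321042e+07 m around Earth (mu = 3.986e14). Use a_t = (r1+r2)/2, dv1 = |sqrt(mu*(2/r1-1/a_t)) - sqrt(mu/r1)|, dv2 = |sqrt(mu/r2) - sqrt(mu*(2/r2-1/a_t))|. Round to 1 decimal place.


Step 1: Transfer semi-major axis a_t = (9.865831e+06 + 2.321042e+07) / 2 = 1.653813e+07 m
Step 2: v1 (circular at r1) = sqrt(mu/r1) = 6356.26 m/s
Step 3: v_t1 = sqrt(mu*(2/r1 - 1/a_t)) = 7530.09 m/s
Step 4: dv1 = |7530.09 - 6356.26| = 1173.83 m/s
Step 5: v2 (circular at r2) = 4144.07 m/s, v_t2 = 3200.74 m/s
Step 6: dv2 = |4144.07 - 3200.74| = 943.33 m/s
Step 7: Total delta-v = 1173.83 + 943.33 = 2117.2 m/s

2117.2


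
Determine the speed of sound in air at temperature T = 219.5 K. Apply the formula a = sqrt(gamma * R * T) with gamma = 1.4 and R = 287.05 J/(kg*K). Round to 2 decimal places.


Step 1: gamma * R * T = 1.4 * 287.05 * 219.5 = 88210.465
Step 2: a = sqrt(88210.465) = 297.00 m/s

297.00


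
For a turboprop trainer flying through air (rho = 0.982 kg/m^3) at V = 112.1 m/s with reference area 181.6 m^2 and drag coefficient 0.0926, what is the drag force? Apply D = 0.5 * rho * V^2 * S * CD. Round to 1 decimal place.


Step 1: Dynamic pressure q = 0.5 * 0.982 * 112.1^2 = 6170.1073 Pa
Step 2: Drag D = q * S * CD = 6170.1073 * 181.6 * 0.0926
Step 3: D = 103757.5 N

103757.5


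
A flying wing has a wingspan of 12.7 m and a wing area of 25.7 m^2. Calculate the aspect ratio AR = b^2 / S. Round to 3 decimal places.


Step 1: b^2 = 12.7^2 = 161.29
Step 2: AR = 161.29 / 25.7 = 6.276

6.276


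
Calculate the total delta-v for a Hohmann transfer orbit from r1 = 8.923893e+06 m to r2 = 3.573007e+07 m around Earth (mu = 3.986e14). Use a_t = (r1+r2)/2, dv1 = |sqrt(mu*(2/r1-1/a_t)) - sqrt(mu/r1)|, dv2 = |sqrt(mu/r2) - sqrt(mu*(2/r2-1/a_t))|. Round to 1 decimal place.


Step 1: Transfer semi-major axis a_t = (8.923893e+06 + 3.573007e+07) / 2 = 2.232698e+07 m
Step 2: v1 (circular at r1) = sqrt(mu/r1) = 6683.31 m/s
Step 3: v_t1 = sqrt(mu*(2/r1 - 1/a_t)) = 8454.61 m/s
Step 4: dv1 = |8454.61 - 6683.31| = 1771.3 m/s
Step 5: v2 (circular at r2) = 3340.04 m/s, v_t2 = 2111.61 m/s
Step 6: dv2 = |3340.04 - 2111.61| = 1228.43 m/s
Step 7: Total delta-v = 1771.3 + 1228.43 = 2999.7 m/s

2999.7


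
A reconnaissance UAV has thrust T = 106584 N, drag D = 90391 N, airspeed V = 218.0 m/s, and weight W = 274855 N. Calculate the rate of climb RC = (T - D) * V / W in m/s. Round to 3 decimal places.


Step 1: Excess thrust = T - D = 106584 - 90391 = 16193 N
Step 2: Excess power = 16193 * 218.0 = 3530074.0 W
Step 3: RC = 3530074.0 / 274855 = 12.843 m/s

12.843


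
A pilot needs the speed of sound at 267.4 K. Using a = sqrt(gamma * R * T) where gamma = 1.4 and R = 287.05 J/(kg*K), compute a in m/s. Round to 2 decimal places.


Step 1: gamma * R * T = 1.4 * 287.05 * 267.4 = 107460.038
Step 2: a = sqrt(107460.038) = 327.81 m/s

327.81


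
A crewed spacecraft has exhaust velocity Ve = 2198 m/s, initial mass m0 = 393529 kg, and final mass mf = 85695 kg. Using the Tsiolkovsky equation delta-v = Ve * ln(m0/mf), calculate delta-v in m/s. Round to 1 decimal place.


Step 1: Mass ratio m0/mf = 393529 / 85695 = 4.592205
Step 2: ln(4.592205) = 1.52436
Step 3: delta-v = 2198 * 1.52436 = 3350.5 m/s

3350.5


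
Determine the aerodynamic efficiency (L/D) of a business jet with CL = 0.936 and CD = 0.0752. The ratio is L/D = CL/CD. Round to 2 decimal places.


Step 1: L/D = CL / CD = 0.936 / 0.0752
Step 2: L/D = 12.45

12.45


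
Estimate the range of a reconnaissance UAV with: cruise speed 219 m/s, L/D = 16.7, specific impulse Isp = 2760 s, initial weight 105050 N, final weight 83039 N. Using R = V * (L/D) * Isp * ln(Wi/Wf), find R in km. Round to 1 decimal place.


Step 1: Coefficient = V * (L/D) * Isp = 219 * 16.7 * 2760 = 10094148.0 m
Step 2: Wi/Wf = 105050 / 83039 = 1.265068
Step 3: ln(1.265068) = 0.235126
Step 4: R = 10094148.0 * 0.235126 = 2373397.2 m = 2373.4 km

2373.4


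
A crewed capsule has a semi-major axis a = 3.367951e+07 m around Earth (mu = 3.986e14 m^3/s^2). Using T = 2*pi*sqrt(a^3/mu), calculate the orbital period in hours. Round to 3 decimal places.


Step 1: a^3 / mu = 3.820298e+22 / 3.986e14 = 9.584291e+07
Step 2: sqrt(9.584291e+07) = 9789.9393 s
Step 3: T = 2*pi * 9789.9393 = 61512.0 s
Step 4: T in hours = 61512.0 / 3600 = 17.087 hours

17.087


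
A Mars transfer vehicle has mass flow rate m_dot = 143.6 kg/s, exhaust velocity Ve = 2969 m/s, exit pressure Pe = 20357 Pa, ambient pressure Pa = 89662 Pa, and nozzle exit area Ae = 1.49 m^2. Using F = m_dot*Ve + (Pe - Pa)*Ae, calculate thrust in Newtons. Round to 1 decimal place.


Step 1: Momentum thrust = m_dot * Ve = 143.6 * 2969 = 426348.4 N
Step 2: Pressure thrust = (Pe - Pa) * Ae = (20357 - 89662) * 1.49 = -103264.45 N
Step 3: Total thrust F = 426348.4 + -103264.45 = 323084.0 N

323084.0


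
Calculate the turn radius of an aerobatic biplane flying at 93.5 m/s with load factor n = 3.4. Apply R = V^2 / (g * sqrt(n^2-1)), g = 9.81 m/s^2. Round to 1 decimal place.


Step 1: V^2 = 93.5^2 = 8742.25
Step 2: n^2 - 1 = 3.4^2 - 1 = 10.56
Step 3: sqrt(10.56) = 3.249615
Step 4: R = 8742.25 / (9.81 * 3.249615) = 274.2 m

274.2


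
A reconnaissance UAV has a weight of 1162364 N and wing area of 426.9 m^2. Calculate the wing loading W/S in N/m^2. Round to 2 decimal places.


Step 1: Wing loading = W / S = 1162364 / 426.9
Step 2: Wing loading = 2722.80 N/m^2

2722.80


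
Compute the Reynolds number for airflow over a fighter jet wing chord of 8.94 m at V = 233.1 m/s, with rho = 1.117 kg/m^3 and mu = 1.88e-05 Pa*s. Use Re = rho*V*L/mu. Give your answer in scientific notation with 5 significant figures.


Step 1: Numerator = rho * V * L = 1.117 * 233.1 * 8.94 = 2327.731938
Step 2: Re = 2327.731938 / 1.88e-05
Step 3: Re = 1.2382e+08

1.2382e+08


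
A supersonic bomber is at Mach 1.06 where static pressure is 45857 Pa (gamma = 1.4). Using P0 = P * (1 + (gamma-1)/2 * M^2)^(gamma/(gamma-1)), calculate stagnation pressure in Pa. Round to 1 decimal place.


Step 1: (gamma-1)/2 * M^2 = 0.2 * 1.1236 = 0.22472
Step 2: 1 + 0.22472 = 1.22472
Step 3: Exponent gamma/(gamma-1) = 3.5
Step 4: P0 = 45857 * 1.22472^3.5 = 93225.4 Pa

93225.4


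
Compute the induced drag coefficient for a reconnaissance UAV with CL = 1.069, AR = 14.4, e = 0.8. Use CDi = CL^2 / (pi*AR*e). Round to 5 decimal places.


Step 1: CL^2 = 1.069^2 = 1.142761
Step 2: pi * AR * e = 3.14159 * 14.4 * 0.8 = 36.191147
Step 3: CDi = 1.142761 / 36.191147 = 0.03158

0.03158


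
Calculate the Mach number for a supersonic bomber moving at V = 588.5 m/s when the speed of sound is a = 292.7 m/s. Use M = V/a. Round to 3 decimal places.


Step 1: M = V / a = 588.5 / 292.7
Step 2: M = 2.011

2.011


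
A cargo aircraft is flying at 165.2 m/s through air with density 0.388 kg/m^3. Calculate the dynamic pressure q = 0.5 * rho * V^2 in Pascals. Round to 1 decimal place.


Step 1: V^2 = 165.2^2 = 27291.04
Step 2: q = 0.5 * 0.388 * 27291.04
Step 3: q = 5294.5 Pa

5294.5


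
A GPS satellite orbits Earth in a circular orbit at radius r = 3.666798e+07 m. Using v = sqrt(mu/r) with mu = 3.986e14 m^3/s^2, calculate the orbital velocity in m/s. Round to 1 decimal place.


Step 1: mu / r = 3.986e14 / 3.666798e+07 = 10870519.7287
Step 2: v = sqrt(10870519.7287) = 3297.0 m/s

3297.0


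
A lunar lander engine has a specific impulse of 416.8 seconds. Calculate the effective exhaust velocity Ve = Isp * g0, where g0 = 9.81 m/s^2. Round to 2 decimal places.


Step 1: Ve = Isp * g0 = 416.8 * 9.81
Step 2: Ve = 4088.81 m/s

4088.81


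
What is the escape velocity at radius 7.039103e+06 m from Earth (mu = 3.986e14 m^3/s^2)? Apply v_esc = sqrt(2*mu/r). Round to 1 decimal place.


Step 1: 2*mu/r = 2 * 3.986e14 / 7.039103e+06 = 113253066.4774
Step 2: v_esc = sqrt(113253066.4774) = 10642.0 m/s

10642.0


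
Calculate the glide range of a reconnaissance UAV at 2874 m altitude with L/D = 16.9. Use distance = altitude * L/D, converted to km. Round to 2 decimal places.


Step 1: Glide distance = altitude * L/D = 2874 * 16.9 = 48570.6 m
Step 2: Convert to km: 48570.6 / 1000 = 48.57 km

48.57


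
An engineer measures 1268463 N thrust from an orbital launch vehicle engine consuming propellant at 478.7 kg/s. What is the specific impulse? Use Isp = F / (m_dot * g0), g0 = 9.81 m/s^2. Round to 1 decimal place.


Step 1: m_dot * g0 = 478.7 * 9.81 = 4696.05
Step 2: Isp = 1268463 / 4696.05 = 270.1 s

270.1


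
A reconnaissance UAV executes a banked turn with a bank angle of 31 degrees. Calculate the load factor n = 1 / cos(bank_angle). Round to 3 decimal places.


Step 1: Convert 31 degrees to radians = 0.541052
Step 2: cos(31 deg) = 0.857167
Step 3: n = 1 / 0.857167 = 1.167

1.167


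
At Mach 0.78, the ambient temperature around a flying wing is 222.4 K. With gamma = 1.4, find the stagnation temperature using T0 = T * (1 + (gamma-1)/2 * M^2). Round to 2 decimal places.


Step 1: (gamma-1)/2 = 0.2
Step 2: M^2 = 0.6084
Step 3: 1 + 0.2 * 0.6084 = 1.12168
Step 4: T0 = 222.4 * 1.12168 = 249.46 K

249.46


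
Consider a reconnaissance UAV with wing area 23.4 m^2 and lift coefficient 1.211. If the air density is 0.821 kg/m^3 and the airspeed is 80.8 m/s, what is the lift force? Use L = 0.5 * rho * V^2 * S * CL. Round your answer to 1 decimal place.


Step 1: Calculate dynamic pressure q = 0.5 * 0.821 * 80.8^2 = 0.5 * 0.821 * 6528.64 = 2680.0067 Pa
Step 2: Multiply by wing area and lift coefficient: L = 2680.0067 * 23.4 * 1.211
Step 3: L = 62712.1572 * 1.211 = 75944.4 N

75944.4


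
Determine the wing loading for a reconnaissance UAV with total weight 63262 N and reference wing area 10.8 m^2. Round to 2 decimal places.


Step 1: Wing loading = W / S = 63262 / 10.8
Step 2: Wing loading = 5857.59 N/m^2

5857.59


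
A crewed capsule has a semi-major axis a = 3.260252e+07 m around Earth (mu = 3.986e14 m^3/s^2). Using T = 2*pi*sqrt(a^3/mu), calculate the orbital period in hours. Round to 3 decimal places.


Step 1: a^3 / mu = 3.465401e+22 / 3.986e14 = 8.693932e+07
Step 2: sqrt(8.693932e+07) = 9324.1254 s
Step 3: T = 2*pi * 9324.1254 = 58585.21 s
Step 4: T in hours = 58585.21 / 3600 = 16.274 hours

16.274


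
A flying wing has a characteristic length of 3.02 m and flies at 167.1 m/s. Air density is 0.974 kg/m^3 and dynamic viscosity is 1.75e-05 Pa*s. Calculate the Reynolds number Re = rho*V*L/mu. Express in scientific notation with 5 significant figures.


Step 1: Numerator = rho * V * L = 0.974 * 167.1 * 3.02 = 491.521308
Step 2: Re = 491.521308 / 1.75e-05
Step 3: Re = 2.8087e+07

2.8087e+07


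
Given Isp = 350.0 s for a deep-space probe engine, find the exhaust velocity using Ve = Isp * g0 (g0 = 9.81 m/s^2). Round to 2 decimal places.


Step 1: Ve = Isp * g0 = 350.0 * 9.81
Step 2: Ve = 3433.50 m/s

3433.50


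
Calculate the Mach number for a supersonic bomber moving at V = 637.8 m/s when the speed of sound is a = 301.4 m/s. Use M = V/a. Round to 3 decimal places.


Step 1: M = V / a = 637.8 / 301.4
Step 2: M = 2.116

2.116


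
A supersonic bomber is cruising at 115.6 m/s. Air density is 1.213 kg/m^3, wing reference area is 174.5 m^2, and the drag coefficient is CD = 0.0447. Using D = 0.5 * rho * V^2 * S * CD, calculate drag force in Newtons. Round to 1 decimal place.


Step 1: Dynamic pressure q = 0.5 * 1.213 * 115.6^2 = 8104.8778 Pa
Step 2: Drag D = q * S * CD = 8104.8778 * 174.5 * 0.0447
Step 3: D = 63219.3 N

63219.3


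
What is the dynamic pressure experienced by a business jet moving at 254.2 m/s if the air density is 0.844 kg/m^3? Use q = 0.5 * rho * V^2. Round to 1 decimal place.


Step 1: V^2 = 254.2^2 = 64617.64
Step 2: q = 0.5 * 0.844 * 64617.64
Step 3: q = 27268.6 Pa

27268.6


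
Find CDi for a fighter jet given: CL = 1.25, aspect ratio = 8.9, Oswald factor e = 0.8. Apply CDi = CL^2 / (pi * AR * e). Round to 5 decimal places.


Step 1: CL^2 = 1.25^2 = 1.5625
Step 2: pi * AR * e = 3.14159 * 8.9 * 0.8 = 22.36814
Step 3: CDi = 1.5625 / 22.36814 = 0.06985

0.06985


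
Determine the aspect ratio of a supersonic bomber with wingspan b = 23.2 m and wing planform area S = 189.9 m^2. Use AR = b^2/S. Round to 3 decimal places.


Step 1: b^2 = 23.2^2 = 538.24
Step 2: AR = 538.24 / 189.9 = 2.834

2.834


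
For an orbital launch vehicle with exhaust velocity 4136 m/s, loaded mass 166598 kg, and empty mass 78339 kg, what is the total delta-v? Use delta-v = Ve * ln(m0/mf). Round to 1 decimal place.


Step 1: Mass ratio m0/mf = 166598 / 78339 = 2.126629
Step 2: ln(2.126629) = 0.754538
Step 3: delta-v = 4136 * 0.754538 = 3120.8 m/s

3120.8


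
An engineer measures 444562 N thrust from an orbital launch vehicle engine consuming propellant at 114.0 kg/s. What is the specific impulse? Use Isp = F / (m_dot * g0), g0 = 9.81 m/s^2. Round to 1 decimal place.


Step 1: m_dot * g0 = 114.0 * 9.81 = 1118.34
Step 2: Isp = 444562 / 1118.34 = 397.5 s

397.5


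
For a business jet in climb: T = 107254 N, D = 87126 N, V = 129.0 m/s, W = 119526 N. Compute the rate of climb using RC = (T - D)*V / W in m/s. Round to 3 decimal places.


Step 1: Excess thrust = T - D = 107254 - 87126 = 20128 N
Step 2: Excess power = 20128 * 129.0 = 2596512.0 W
Step 3: RC = 2596512.0 / 119526 = 21.723 m/s

21.723


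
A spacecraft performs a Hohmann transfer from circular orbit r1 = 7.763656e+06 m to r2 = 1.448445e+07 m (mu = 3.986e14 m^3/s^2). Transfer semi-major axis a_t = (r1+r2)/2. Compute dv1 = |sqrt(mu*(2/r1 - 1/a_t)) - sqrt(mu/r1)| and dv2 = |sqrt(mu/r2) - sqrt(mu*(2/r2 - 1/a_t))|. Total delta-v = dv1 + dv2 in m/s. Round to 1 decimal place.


Step 1: Transfer semi-major axis a_t = (7.763656e+06 + 1.448445e+07) / 2 = 1.112405e+07 m
Step 2: v1 (circular at r1) = sqrt(mu/r1) = 7165.32 m/s
Step 3: v_t1 = sqrt(mu*(2/r1 - 1/a_t)) = 8176.27 m/s
Step 4: dv1 = |8176.27 - 7165.32| = 1010.95 m/s
Step 5: v2 (circular at r2) = 5245.87 m/s, v_t2 = 4382.47 m/s
Step 6: dv2 = |5245.87 - 4382.47| = 863.4 m/s
Step 7: Total delta-v = 1010.95 + 863.4 = 1874.3 m/s

1874.3


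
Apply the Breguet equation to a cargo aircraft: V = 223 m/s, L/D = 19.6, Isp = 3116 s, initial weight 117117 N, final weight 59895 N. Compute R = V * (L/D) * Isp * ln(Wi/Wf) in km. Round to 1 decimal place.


Step 1: Coefficient = V * (L/D) * Isp = 223 * 19.6 * 3116 = 13619412.8 m
Step 2: Wi/Wf = 117117 / 59895 = 1.955372
Step 3: ln(1.955372) = 0.67058
Step 4: R = 13619412.8 * 0.67058 = 9132911.4 m = 9132.9 km

9132.9


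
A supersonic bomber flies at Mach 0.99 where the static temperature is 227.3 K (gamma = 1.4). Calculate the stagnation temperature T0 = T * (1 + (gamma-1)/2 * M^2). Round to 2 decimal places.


Step 1: (gamma-1)/2 = 0.2
Step 2: M^2 = 0.9801
Step 3: 1 + 0.2 * 0.9801 = 1.19602
Step 4: T0 = 227.3 * 1.19602 = 271.86 K

271.86


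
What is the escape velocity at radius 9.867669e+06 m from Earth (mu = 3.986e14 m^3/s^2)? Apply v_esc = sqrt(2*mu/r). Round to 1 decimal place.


Step 1: 2*mu/r = 2 * 3.986e14 / 9.867669e+06 = 80789090.1083
Step 2: v_esc = sqrt(80789090.1083) = 8988.3 m/s

8988.3


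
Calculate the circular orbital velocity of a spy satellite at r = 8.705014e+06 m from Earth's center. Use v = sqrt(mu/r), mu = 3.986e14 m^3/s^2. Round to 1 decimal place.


Step 1: mu / r = 3.986e14 / 8.705014e+06 = 45789702.3486
Step 2: v = sqrt(45789702.3486) = 6766.8 m/s

6766.8


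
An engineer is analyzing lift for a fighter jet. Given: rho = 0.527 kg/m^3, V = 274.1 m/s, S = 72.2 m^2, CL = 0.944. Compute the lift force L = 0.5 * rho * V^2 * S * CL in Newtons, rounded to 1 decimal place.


Step 1: Calculate dynamic pressure q = 0.5 * 0.527 * 274.1^2 = 0.5 * 0.527 * 75130.81 = 19796.9684 Pa
Step 2: Multiply by wing area and lift coefficient: L = 19796.9684 * 72.2 * 0.944
Step 3: L = 1429341.121 * 0.944 = 1349298.0 N

1349298.0


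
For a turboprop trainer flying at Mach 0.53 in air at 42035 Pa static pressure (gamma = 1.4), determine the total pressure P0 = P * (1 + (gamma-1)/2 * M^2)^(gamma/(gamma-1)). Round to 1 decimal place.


Step 1: (gamma-1)/2 * M^2 = 0.2 * 0.2809 = 0.05618
Step 2: 1 + 0.05618 = 1.05618
Step 3: Exponent gamma/(gamma-1) = 3.5
Step 4: P0 = 42035 * 1.05618^3.5 = 50897.2 Pa

50897.2


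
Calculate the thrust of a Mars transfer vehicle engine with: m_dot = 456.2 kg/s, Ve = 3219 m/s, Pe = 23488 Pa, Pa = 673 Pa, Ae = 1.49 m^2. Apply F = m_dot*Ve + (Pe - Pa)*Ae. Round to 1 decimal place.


Step 1: Momentum thrust = m_dot * Ve = 456.2 * 3219 = 1468507.8 N
Step 2: Pressure thrust = (Pe - Pa) * Ae = (23488 - 673) * 1.49 = 33994.35 N
Step 3: Total thrust F = 1468507.8 + 33994.35 = 1502502.2 N

1502502.2


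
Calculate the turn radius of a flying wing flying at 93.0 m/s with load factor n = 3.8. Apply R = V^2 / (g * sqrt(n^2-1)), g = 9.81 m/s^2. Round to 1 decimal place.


Step 1: V^2 = 93.0^2 = 8649.0
Step 2: n^2 - 1 = 3.8^2 - 1 = 13.44
Step 3: sqrt(13.44) = 3.666061
Step 4: R = 8649.0 / (9.81 * 3.666061) = 240.5 m

240.5


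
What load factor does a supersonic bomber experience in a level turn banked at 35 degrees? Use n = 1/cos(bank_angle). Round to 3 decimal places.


Step 1: Convert 35 degrees to radians = 0.610865
Step 2: cos(35 deg) = 0.819152
Step 3: n = 1 / 0.819152 = 1.221

1.221


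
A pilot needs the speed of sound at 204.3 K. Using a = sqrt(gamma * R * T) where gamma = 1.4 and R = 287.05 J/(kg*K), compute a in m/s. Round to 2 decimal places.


Step 1: gamma * R * T = 1.4 * 287.05 * 204.3 = 82102.041
Step 2: a = sqrt(82102.041) = 286.53 m/s

286.53


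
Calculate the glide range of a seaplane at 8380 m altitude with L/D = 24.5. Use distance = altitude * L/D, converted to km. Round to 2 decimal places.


Step 1: Glide distance = altitude * L/D = 8380 * 24.5 = 205310.0 m
Step 2: Convert to km: 205310.0 / 1000 = 205.31 km

205.31


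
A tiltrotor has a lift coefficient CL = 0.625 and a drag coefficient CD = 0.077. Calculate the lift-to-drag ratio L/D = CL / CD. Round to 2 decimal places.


Step 1: L/D = CL / CD = 0.625 / 0.077
Step 2: L/D = 8.12

8.12


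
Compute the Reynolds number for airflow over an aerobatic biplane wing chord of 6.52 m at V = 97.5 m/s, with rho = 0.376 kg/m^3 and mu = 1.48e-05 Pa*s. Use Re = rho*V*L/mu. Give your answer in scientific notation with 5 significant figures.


Step 1: Numerator = rho * V * L = 0.376 * 97.5 * 6.52 = 239.0232
Step 2: Re = 239.0232 / 1.48e-05
Step 3: Re = 1.6150e+07

1.6150e+07


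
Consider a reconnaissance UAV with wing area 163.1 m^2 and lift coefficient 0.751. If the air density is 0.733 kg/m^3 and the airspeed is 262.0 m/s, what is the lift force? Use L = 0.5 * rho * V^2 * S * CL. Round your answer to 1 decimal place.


Step 1: Calculate dynamic pressure q = 0.5 * 0.733 * 262.0^2 = 0.5 * 0.733 * 68644.0 = 25158.026 Pa
Step 2: Multiply by wing area and lift coefficient: L = 25158.026 * 163.1 * 0.751
Step 3: L = 4103274.0406 * 0.751 = 3081558.8 N

3081558.8


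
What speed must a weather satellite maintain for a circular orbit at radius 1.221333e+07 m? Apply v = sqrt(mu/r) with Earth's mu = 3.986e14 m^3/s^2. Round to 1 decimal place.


Step 1: mu / r = 3.986e14 / 1.221333e+07 = 32636471.7894
Step 2: v = sqrt(32636471.7894) = 5712.8 m/s

5712.8


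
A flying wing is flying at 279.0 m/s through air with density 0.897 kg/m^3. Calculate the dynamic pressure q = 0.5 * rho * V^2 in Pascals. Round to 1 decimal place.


Step 1: V^2 = 279.0^2 = 77841.0
Step 2: q = 0.5 * 0.897 * 77841.0
Step 3: q = 34911.7 Pa

34911.7


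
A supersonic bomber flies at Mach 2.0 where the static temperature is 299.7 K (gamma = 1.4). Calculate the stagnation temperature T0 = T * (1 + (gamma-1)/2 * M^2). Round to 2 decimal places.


Step 1: (gamma-1)/2 = 0.2
Step 2: M^2 = 4.0
Step 3: 1 + 0.2 * 4.0 = 1.8
Step 4: T0 = 299.7 * 1.8 = 539.46 K

539.46


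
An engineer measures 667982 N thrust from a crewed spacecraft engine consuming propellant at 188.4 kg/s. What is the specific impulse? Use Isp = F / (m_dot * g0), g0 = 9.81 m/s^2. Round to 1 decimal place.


Step 1: m_dot * g0 = 188.4 * 9.81 = 1848.2
Step 2: Isp = 667982 / 1848.2 = 361.4 s

361.4


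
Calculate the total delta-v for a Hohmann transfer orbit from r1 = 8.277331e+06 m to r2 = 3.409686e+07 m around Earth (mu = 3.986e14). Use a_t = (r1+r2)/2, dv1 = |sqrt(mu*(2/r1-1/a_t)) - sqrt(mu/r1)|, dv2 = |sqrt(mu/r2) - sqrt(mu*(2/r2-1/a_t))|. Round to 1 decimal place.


Step 1: Transfer semi-major axis a_t = (8.277331e+06 + 3.409686e+07) / 2 = 2.118710e+07 m
Step 2: v1 (circular at r1) = sqrt(mu/r1) = 6939.42 m/s
Step 3: v_t1 = sqrt(mu*(2/r1 - 1/a_t)) = 8803.29 m/s
Step 4: dv1 = |8803.29 - 6939.42| = 1863.86 m/s
Step 5: v2 (circular at r2) = 3419.1 m/s, v_t2 = 2137.08 m/s
Step 6: dv2 = |3419.1 - 2137.08| = 1282.02 m/s
Step 7: Total delta-v = 1863.86 + 1282.02 = 3145.9 m/s

3145.9


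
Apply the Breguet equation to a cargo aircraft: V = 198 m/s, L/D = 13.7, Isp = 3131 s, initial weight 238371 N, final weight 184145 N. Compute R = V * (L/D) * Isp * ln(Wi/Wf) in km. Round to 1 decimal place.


Step 1: Coefficient = V * (L/D) * Isp = 198 * 13.7 * 3131 = 8493150.6 m
Step 2: Wi/Wf = 238371 / 184145 = 1.294474
Step 3: ln(1.294474) = 0.258105
Step 4: R = 8493150.6 * 0.258105 = 2192122.9 m = 2192.1 km

2192.1


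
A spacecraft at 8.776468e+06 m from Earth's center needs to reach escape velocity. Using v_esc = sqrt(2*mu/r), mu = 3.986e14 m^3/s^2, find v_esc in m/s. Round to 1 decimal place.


Step 1: 2*mu/r = 2 * 3.986e14 / 8.776468e+06 = 90833806.9483
Step 2: v_esc = sqrt(90833806.9483) = 9530.7 m/s

9530.7


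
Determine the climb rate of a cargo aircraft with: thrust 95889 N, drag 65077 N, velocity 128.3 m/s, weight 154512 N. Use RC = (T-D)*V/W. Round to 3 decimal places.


Step 1: Excess thrust = T - D = 95889 - 65077 = 30812 N
Step 2: Excess power = 30812 * 128.3 = 3953179.6 W
Step 3: RC = 3953179.6 / 154512 = 25.585 m/s

25.585


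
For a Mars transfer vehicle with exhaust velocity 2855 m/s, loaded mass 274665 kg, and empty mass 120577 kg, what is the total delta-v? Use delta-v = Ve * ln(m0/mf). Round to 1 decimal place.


Step 1: Mass ratio m0/mf = 274665 / 120577 = 2.277922
Step 2: ln(2.277922) = 0.823264
Step 3: delta-v = 2855 * 0.823264 = 2350.4 m/s

2350.4


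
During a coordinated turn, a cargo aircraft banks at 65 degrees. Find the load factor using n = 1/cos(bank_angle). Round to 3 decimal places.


Step 1: Convert 65 degrees to radians = 1.134464
Step 2: cos(65 deg) = 0.422618
Step 3: n = 1 / 0.422618 = 2.366

2.366


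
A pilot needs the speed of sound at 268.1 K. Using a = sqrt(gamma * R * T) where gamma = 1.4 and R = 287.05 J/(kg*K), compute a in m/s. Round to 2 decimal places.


Step 1: gamma * R * T = 1.4 * 287.05 * 268.1 = 107741.347
Step 2: a = sqrt(107741.347) = 328.24 m/s

328.24


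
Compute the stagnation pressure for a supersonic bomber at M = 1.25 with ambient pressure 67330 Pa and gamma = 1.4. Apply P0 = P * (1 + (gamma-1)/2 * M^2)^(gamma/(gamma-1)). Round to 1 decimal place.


Step 1: (gamma-1)/2 * M^2 = 0.2 * 1.5625 = 0.3125
Step 2: 1 + 0.3125 = 1.3125
Step 3: Exponent gamma/(gamma-1) = 3.5
Step 4: P0 = 67330 * 1.3125^3.5 = 174403.9 Pa

174403.9


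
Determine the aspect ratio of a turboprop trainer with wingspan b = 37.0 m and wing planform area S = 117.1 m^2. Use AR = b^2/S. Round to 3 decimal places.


Step 1: b^2 = 37.0^2 = 1369.0
Step 2: AR = 1369.0 / 117.1 = 11.691

11.691


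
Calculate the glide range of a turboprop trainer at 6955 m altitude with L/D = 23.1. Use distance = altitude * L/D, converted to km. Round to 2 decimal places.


Step 1: Glide distance = altitude * L/D = 6955 * 23.1 = 160660.5 m
Step 2: Convert to km: 160660.5 / 1000 = 160.66 km

160.66


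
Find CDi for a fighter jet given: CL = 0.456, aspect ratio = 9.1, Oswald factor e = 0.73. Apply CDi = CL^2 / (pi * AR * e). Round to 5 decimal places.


Step 1: CL^2 = 0.456^2 = 0.207936
Step 2: pi * AR * e = 3.14159 * 9.1 * 0.73 = 20.8696
Step 3: CDi = 0.207936 / 20.8696 = 0.00996

0.00996


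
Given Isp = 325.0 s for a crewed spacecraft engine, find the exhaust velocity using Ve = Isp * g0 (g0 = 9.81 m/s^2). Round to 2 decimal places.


Step 1: Ve = Isp * g0 = 325.0 * 9.81
Step 2: Ve = 3188.25 m/s

3188.25


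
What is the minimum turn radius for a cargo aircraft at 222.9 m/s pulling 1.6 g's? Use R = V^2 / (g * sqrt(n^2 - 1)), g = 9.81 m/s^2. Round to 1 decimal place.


Step 1: V^2 = 222.9^2 = 49684.41
Step 2: n^2 - 1 = 1.6^2 - 1 = 1.56
Step 3: sqrt(1.56) = 1.249
Step 4: R = 49684.41 / (9.81 * 1.249) = 4055.0 m

4055.0


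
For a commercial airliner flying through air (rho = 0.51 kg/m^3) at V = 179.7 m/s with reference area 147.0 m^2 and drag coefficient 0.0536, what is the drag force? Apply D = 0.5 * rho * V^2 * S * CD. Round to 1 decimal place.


Step 1: Dynamic pressure q = 0.5 * 0.51 * 179.7^2 = 8234.4829 Pa
Step 2: Drag D = q * S * CD = 8234.4829 * 147.0 * 0.0536
Step 3: D = 64881.1 N

64881.1


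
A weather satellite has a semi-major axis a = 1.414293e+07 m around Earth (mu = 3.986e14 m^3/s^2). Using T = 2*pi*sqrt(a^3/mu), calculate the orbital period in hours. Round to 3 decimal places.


Step 1: a^3 / mu = 2.828904e+21 / 3.986e14 = 7.097099e+06
Step 2: sqrt(7.097099e+06) = 2664.0382 s
Step 3: T = 2*pi * 2664.0382 = 16738.65 s
Step 4: T in hours = 16738.65 / 3600 = 4.650 hours

4.650
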